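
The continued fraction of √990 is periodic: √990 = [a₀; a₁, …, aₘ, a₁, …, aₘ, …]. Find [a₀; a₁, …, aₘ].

a₀ = ⌊√990⌋ = 31.
With m₀=0, d₀=1 and mₖ₊₁ = dₖaₖ − mₖ, dₖ₊₁ = (n − mₖ₊₁²)/dₖ, aₖ₊₁ = ⌊(a₀+mₖ₊₁)/dₖ₊₁⌋:
  k=1: m=31, d=29, a=2
  k=2: m=27, d=9, a=6
  k=3: m=27, d=29, a=2
  k=4: m=31, d=1, a=62
d=1 and a=2a₀=62 at k=4, so the next step gives (m, d) = (31, 29) again — its k=1 value — and the period has length 4.

[31; 2, 6, 2, 62]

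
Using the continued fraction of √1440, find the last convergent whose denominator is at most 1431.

√1440 = [37; 1, 17, 1, 74, …] (period length 4).
Convergents:
  p_0/q_0 = 37/1
  p_1/q_1 = 38/1
  p_2/q_2 = 683/18
  p_3/q_3 = 721/19
  p_4/q_4 = 54037/1424
  p_5/q_5 = 54758/1443
q_4 = 1424 ≤ 1431 < 1443 = q_5, so the answer is 54037/1424.

54037/1424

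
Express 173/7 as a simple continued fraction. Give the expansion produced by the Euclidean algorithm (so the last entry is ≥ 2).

[24; 1, 2, 2]

173 = 24×7 + 5
7 = 1×5 + 2
5 = 2×2 + 1
2 = 2×1 + 0  (stop)
So 173/7 = [24; 1, 2, 2].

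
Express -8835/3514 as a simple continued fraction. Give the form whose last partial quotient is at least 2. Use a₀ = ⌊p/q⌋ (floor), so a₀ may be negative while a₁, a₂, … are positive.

-8835 = -3·3514 + 1707
3514 = 2·1707 + 100
1707 = 17·100 + 7
100 = 14·7 + 2
7 = 3·2 + 1
2 = 2·1 + 0  (stop)
So -8835/3514 = [-3; 2, 17, 14, 3, 2].

[-3; 2, 17, 14, 3, 2]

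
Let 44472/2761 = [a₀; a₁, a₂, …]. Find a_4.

44472 = 16·2761 + 296   →  a_0 = 16
2761 = 9·296 + 97   →  a_1 = 9
296 = 3·97 + 5   →  a_2 = 3
97 = 19·5 + 2   →  a_3 = 19
5 = 2·2 + 1   →  a_4 = 2

2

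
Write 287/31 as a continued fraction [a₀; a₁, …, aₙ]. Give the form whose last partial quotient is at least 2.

287 = 9*31 + 8
31 = 3*8 + 7
8 = 1*7 + 1
7 = 7*1 + 0  (stop)
So 287/31 = [9; 3, 1, 7].

[9; 3, 1, 7]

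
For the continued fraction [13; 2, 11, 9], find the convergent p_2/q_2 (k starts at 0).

Using pₖ = aₖpₖ₋₁ + pₖ₋₂, qₖ = aₖqₖ₋₁ + qₖ₋₂ (with p₋₁=1, p₋₂=0, q₋₁=0, q₋₂=1):
  k=0: a=13, p=13, q=1
  k=1: a=2, p=27, q=2
  k=2: a=11, p=310, q=23

310/23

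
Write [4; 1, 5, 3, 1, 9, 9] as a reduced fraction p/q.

Fold from the inside: start with 9/1.
  9 + 1/9 = 82/9
  1 + 9/82 = 91/82
  3 + 82/91 = 355/91
  5 + 91/355 = 1866/355
  1 + 355/1866 = 2221/1866
  4 + 1866/2221 = 10750/2221

10750/2221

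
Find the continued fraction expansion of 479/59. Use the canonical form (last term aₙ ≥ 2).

[8; 8, 2, 3]

479 = 8·59 + 7
59 = 8·7 + 3
7 = 2·3 + 1
3 = 3·1 + 0  (stop)
So 479/59 = [8; 8, 2, 3].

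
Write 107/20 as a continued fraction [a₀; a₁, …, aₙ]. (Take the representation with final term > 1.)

[5; 2, 1, 6]

107 = 5×20 + 7
20 = 2×7 + 6
7 = 1×6 + 1
6 = 6×1 + 0  (stop)
So 107/20 = [5; 2, 1, 6].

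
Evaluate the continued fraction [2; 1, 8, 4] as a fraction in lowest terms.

107/37

Using pₖ = aₖpₖ₋₁ + pₖ₋₂ and qₖ = aₖqₖ₋₁ + qₖ₋₂:
  k=0: a=2, p=2, q=1
  k=1: a=1, p=3, q=1
  k=2: a=8, p=26, q=9
  k=3: a=4, p=107, q=37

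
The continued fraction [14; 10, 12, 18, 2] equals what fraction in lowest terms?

Using pₖ = aₖpₖ₋₁ + pₖ₋₂ and qₖ = aₖqₖ₋₁ + qₖ₋₂:
  k=0: a=14, p=14, q=1
  k=1: a=10, p=141, q=10
  k=2: a=12, p=1706, q=121
  k=3: a=18, p=30849, q=2188
  k=4: a=2, p=63404, q=4497

63404/4497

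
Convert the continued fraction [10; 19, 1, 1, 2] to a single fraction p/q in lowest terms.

985/98

Fold from the inside: start with 2/1.
  1 + 1/2 = 3/2
  1 + 2/3 = 5/3
  19 + 3/5 = 98/5
  10 + 5/98 = 985/98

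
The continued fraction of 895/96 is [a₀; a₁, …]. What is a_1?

3

895 = 9·96 + 31   →  a_0 = 9
96 = 3·31 + 3   →  a_1 = 3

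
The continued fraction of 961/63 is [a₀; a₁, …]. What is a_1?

961 = 15·63 + 16   →  a_0 = 15
63 = 3·16 + 15   →  a_1 = 3

3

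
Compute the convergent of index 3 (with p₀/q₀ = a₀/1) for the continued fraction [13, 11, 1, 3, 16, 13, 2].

Using pₖ = aₖpₖ₋₁ + pₖ₋₂, qₖ = aₖqₖ₋₁ + qₖ₋₂ (with p₋₁=1, p₋₂=0, q₋₁=0, q₋₂=1):
  k=0: a=13, p=13, q=1
  k=1: a=11, p=144, q=11
  k=2: a=1, p=157, q=12
  k=3: a=3, p=615, q=47

615/47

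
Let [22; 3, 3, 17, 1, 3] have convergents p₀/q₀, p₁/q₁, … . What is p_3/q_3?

Using pₖ = aₖpₖ₋₁ + pₖ₋₂, qₖ = aₖqₖ₋₁ + qₖ₋₂ (with p₋₁=1, p₋₂=0, q₋₁=0, q₋₂=1):
  k=0: a=22, p=22, q=1
  k=1: a=3, p=67, q=3
  k=2: a=3, p=223, q=10
  k=3: a=17, p=3858, q=173

3858/173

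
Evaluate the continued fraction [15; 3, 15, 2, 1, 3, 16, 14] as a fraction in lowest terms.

Using pₖ = aₖpₖ₋₁ + pₖ₋₂ and qₖ = aₖqₖ₋₁ + qₖ₋₂:
  k=0: a=15, p=15, q=1
  k=1: a=3, p=46, q=3
  k=2: a=15, p=705, q=46
  k=3: a=2, p=1456, q=95
  k=4: a=1, p=2161, q=141
  k=5: a=3, p=7939, q=518
  k=6: a=16, p=129185, q=8429
  k=7: a=14, p=1816529, q=118524

1816529/118524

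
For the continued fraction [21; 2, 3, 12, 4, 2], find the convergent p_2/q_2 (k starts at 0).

Using pₖ = aₖpₖ₋₁ + pₖ₋₂, qₖ = aₖqₖ₋₁ + qₖ₋₂ (with p₋₁=1, p₋₂=0, q₋₁=0, q₋₂=1):
  k=0: a=21, p=21, q=1
  k=1: a=2, p=43, q=2
  k=2: a=3, p=150, q=7

150/7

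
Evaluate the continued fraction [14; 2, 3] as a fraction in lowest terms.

Using pₖ = aₖpₖ₋₁ + pₖ₋₂ and qₖ = aₖqₖ₋₁ + qₖ₋₂:
  k=0: a=14, p=14, q=1
  k=1: a=2, p=29, q=2
  k=2: a=3, p=101, q=7

101/7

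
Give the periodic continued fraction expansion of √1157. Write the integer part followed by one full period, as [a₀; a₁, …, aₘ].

a₀ = ⌊√1157⌋ = 34.
With m₀=0, d₀=1 and mₖ₊₁ = dₖaₖ − mₖ, dₖ₊₁ = (n − mₖ₊₁²)/dₖ, aₖ₊₁ = ⌊(a₀+mₖ₊₁)/dₖ₊₁⌋:
  k=1: m=34, d=1, a=68
d=1 and a=2a₀=68 at k=1, so the next step gives (m, d) = (34, 1) again — its k=1 value — and the period has length 1.

[34; 68]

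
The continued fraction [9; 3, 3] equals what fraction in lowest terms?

93/10

Fold from the inside: start with 3/1.
  3 + 1/3 = 10/3
  9 + 3/10 = 93/10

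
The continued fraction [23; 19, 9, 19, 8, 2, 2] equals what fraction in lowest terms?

Fold from the inside: start with 2/1.
  2 + 1/2 = 5/2
  8 + 2/5 = 42/5
  19 + 5/42 = 803/42
  9 + 42/803 = 7269/803
  19 + 803/7269 = 138914/7269
  23 + 7269/138914 = 3202291/138914

3202291/138914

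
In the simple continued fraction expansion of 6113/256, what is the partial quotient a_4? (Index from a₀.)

6113 = 23·256 + 225   →  a_0 = 23
256 = 1·225 + 31   →  a_1 = 1
225 = 7·31 + 8   →  a_2 = 7
31 = 3·8 + 7   →  a_3 = 3
8 = 1·7 + 1   →  a_4 = 1

1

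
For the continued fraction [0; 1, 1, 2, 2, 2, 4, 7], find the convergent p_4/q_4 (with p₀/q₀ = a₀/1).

Using pₖ = aₖpₖ₋₁ + pₖ₋₂, qₖ = aₖqₖ₋₁ + qₖ₋₂ (with p₋₁=1, p₋₂=0, q₋₁=0, q₋₂=1):
  k=0: a=0, p=0, q=1
  k=1: a=1, p=1, q=1
  k=2: a=1, p=1, q=2
  k=3: a=2, p=3, q=5
  k=4: a=2, p=7, q=12

7/12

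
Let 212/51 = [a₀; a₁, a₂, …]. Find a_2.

212 = 4·51 + 8   →  a_0 = 4
51 = 6·8 + 3   →  a_1 = 6
8 = 2·3 + 2   →  a_2 = 2

2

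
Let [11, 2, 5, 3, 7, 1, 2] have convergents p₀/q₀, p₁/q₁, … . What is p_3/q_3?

401/35

Using pₖ = aₖpₖ₋₁ + pₖ₋₂, qₖ = aₖqₖ₋₁ + qₖ₋₂ (with p₋₁=1, p₋₂=0, q₋₁=0, q₋₂=1):
  k=0: a=11, p=11, q=1
  k=1: a=2, p=23, q=2
  k=2: a=5, p=126, q=11
  k=3: a=3, p=401, q=35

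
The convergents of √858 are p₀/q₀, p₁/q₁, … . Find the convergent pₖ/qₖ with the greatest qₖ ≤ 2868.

40979/1399

√858 = [29; 3, 2, 3, 58, …] (period length 4).
Convergents:
  p_0/q_0 = 29/1
  p_1/q_1 = 88/3
  p_2/q_2 = 205/7
  p_3/q_3 = 703/24
  p_4/q_4 = 40979/1399
  p_5/q_5 = 123640/4221
q_4 = 1399 ≤ 2868 < 4221 = q_5, so the answer is 40979/1399.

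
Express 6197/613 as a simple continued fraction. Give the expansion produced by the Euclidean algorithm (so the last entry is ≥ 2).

[10; 9, 6, 1, 2, 3]

6197 = 10·613 + 67
613 = 9·67 + 10
67 = 6·10 + 7
10 = 1·7 + 3
7 = 2·3 + 1
3 = 3·1 + 0  (stop)
So 6197/613 = [10; 9, 6, 1, 2, 3].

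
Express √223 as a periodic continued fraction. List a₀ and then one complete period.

a₀ = ⌊√223⌋ = 14.
With m₀=0, d₀=1 and mₖ₊₁ = dₖaₖ − mₖ, dₖ₊₁ = (n − mₖ₊₁²)/dₖ, aₖ₊₁ = ⌊(a₀+mₖ₊₁)/dₖ₊₁⌋:
  k=1: m=14, d=27, a=1
  k=2: m=13, d=2, a=13
  k=3: m=13, d=27, a=1
  k=4: m=14, d=1, a=28
d=1 and a=2a₀=28 at k=4, so the next step gives (m, d) = (14, 27) again — its k=1 value — and the period has length 4.

[14; 1, 13, 1, 28]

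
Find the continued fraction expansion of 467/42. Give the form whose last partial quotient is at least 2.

[11; 8, 2, 2]

467 = 11×42 + 5
42 = 8×5 + 2
5 = 2×2 + 1
2 = 2×1 + 0  (stop)
So 467/42 = [11; 8, 2, 2].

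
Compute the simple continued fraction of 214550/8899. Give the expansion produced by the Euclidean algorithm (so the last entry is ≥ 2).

[24; 9, 7, 3, 10, 1, 3]

214550 = 24×8899 + 974
8899 = 9×974 + 133
974 = 7×133 + 43
133 = 3×43 + 4
43 = 10×4 + 3
4 = 1×3 + 1
3 = 3×1 + 0  (stop)
So 214550/8899 = [24; 9, 7, 3, 10, 1, 3].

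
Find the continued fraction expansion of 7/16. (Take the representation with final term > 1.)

7 = 0*16 + 7
16 = 2*7 + 2
7 = 3*2 + 1
2 = 2*1 + 0  (stop)
So 7/16 = [0; 2, 3, 2].

[0; 2, 3, 2]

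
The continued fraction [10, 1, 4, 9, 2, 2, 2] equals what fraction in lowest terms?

6234/577

Fold from the inside: start with 2/1.
  2 + 1/2 = 5/2
  2 + 2/5 = 12/5
  9 + 5/12 = 113/12
  4 + 12/113 = 464/113
  1 + 113/464 = 577/464
  10 + 464/577 = 6234/577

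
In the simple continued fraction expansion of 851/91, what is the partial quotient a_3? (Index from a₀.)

5

851 = 9·91 + 32   →  a_0 = 9
91 = 2·32 + 27   →  a_1 = 2
32 = 1·27 + 5   →  a_2 = 1
27 = 5·5 + 2   →  a_3 = 5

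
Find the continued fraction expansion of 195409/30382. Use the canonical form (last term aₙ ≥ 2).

195409 = 6*30382 + 13117
30382 = 2*13117 + 4148
13117 = 3*4148 + 673
4148 = 6*673 + 110
673 = 6*110 + 13
110 = 8*13 + 6
13 = 2*6 + 1
6 = 6*1 + 0  (stop)
So 195409/30382 = [6; 2, 3, 6, 6, 8, 2, 6].

[6; 2, 3, 6, 6, 8, 2, 6]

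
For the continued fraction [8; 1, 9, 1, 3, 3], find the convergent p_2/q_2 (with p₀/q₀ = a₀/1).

Using pₖ = aₖpₖ₋₁ + pₖ₋₂, qₖ = aₖqₖ₋₁ + qₖ₋₂ (with p₋₁=1, p₋₂=0, q₋₁=0, q₋₂=1):
  k=0: a=8, p=8, q=1
  k=1: a=1, p=9, q=1
  k=2: a=9, p=89, q=10

89/10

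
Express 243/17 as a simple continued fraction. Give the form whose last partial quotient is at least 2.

[14; 3, 2, 2]

243 = 14*17 + 5
17 = 3*5 + 2
5 = 2*2 + 1
2 = 2*1 + 0  (stop)
So 243/17 = [14; 3, 2, 2].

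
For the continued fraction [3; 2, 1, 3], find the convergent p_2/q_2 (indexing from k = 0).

Using pₖ = aₖpₖ₋₁ + pₖ₋₂, qₖ = aₖqₖ₋₁ + qₖ₋₂ (with p₋₁=1, p₋₂=0, q₋₁=0, q₋₂=1):
  k=0: a=3, p=3, q=1
  k=1: a=2, p=7, q=2
  k=2: a=1, p=10, q=3

10/3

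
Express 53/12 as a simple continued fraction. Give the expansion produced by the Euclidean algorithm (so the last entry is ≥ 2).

[4; 2, 2, 2]

53 = 4·12 + 5
12 = 2·5 + 2
5 = 2·2 + 1
2 = 2·1 + 0  (stop)
So 53/12 = [4; 2, 2, 2].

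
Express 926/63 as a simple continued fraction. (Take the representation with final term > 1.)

[14; 1, 2, 3, 6]

926 = 14*63 + 44
63 = 1*44 + 19
44 = 2*19 + 6
19 = 3*6 + 1
6 = 6*1 + 0  (stop)
So 926/63 = [14; 1, 2, 3, 6].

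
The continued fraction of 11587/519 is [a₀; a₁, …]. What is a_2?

14

11587 = 22·519 + 169   →  a_0 = 22
519 = 3·169 + 12   →  a_1 = 3
169 = 14·12 + 1   →  a_2 = 14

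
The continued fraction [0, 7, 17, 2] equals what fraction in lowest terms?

Fold from the inside: start with 2/1.
  17 + 1/2 = 35/2
  7 + 2/35 = 247/35
  0 + 35/247 = 35/247

35/247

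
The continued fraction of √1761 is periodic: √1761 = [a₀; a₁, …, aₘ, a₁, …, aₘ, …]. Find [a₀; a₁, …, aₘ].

a₀ = ⌊√1761⌋ = 41.

[41; 1, 26, 1, 82]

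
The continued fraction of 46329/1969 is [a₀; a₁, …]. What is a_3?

8

46329 = 23·1969 + 1042   →  a_0 = 23
1969 = 1·1042 + 927   →  a_1 = 1
1042 = 1·927 + 115   →  a_2 = 1
927 = 8·115 + 7   →  a_3 = 8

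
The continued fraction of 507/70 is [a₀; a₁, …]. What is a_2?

507 = 7·70 + 17   →  a_0 = 7
70 = 4·17 + 2   →  a_1 = 4
17 = 8·2 + 1   →  a_2 = 8

8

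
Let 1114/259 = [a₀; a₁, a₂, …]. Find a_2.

1114 = 4·259 + 78   →  a_0 = 4
259 = 3·78 + 25   →  a_1 = 3
78 = 3·25 + 3   →  a_2 = 3

3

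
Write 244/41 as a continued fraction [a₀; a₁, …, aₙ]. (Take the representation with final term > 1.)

244 = 5×41 + 39
41 = 1×39 + 2
39 = 19×2 + 1
2 = 2×1 + 0  (stop)
So 244/41 = [5; 1, 19, 2].

[5; 1, 19, 2]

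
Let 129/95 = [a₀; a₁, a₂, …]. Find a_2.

1

129 = 1·95 + 34   →  a_0 = 1
95 = 2·34 + 27   →  a_1 = 2
34 = 1·27 + 7   →  a_2 = 1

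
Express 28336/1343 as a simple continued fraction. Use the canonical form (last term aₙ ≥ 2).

28336 = 21*1343 + 133
1343 = 10*133 + 13
133 = 10*13 + 3
13 = 4*3 + 1
3 = 3*1 + 0  (stop)
So 28336/1343 = [21; 10, 10, 4, 3].

[21; 10, 10, 4, 3]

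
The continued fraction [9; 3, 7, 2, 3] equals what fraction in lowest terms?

1519/163

Fold from the inside: start with 3/1.
  2 + 1/3 = 7/3
  7 + 3/7 = 52/7
  3 + 7/52 = 163/52
  9 + 52/163 = 1519/163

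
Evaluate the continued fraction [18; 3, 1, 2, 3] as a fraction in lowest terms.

Fold from the inside: start with 3/1.
  2 + 1/3 = 7/3
  1 + 3/7 = 10/7
  3 + 7/10 = 37/10
  18 + 10/37 = 676/37

676/37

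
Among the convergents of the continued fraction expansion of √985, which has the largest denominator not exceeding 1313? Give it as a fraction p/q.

√985 = [31; 2, 1, 1, 2, 62, …] (period length 5).
Convergents:
  p_0/q_0 = 31/1
  p_1/q_1 = 63/2
  p_2/q_2 = 94/3
  p_3/q_3 = 157/5
  p_4/q_4 = 408/13
  p_5/q_5 = 25453/811
  p_6/q_6 = 51314/1635
q_5 = 811 ≤ 1313 < 1635 = q_6, so the answer is 25453/811.

25453/811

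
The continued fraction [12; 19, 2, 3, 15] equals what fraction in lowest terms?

25055/2079

Using pₖ = aₖpₖ₋₁ + pₖ₋₂ and qₖ = aₖqₖ₋₁ + qₖ₋₂:
  k=0: a=12, p=12, q=1
  k=1: a=19, p=229, q=19
  k=2: a=2, p=470, q=39
  k=3: a=3, p=1639, q=136
  k=4: a=15, p=25055, q=2079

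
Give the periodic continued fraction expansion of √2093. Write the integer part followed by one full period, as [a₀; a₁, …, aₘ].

[45; 1, 2, 1, 90]

a₀ = ⌊√2093⌋ = 45.
With m₀=0, d₀=1 and mₖ₊₁ = dₖaₖ − mₖ, dₖ₊₁ = (n − mₖ₊₁²)/dₖ, aₖ₊₁ = ⌊(a₀+mₖ₊₁)/dₖ₊₁⌋:
  k=1: m=45, d=68, a=1
  k=2: m=23, d=23, a=2
  k=3: m=23, d=68, a=1
  k=4: m=45, d=1, a=90
d=1 and a=2a₀=90 at k=4, so the next step gives (m, d) = (45, 68) again — its k=1 value — and the period has length 4.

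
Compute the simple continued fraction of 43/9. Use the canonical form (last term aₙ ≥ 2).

[4; 1, 3, 2]

43 = 4×9 + 7
9 = 1×7 + 2
7 = 3×2 + 1
2 = 2×1 + 0  (stop)
So 43/9 = [4; 1, 3, 2].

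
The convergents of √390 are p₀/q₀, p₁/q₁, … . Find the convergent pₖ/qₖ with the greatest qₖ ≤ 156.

3061/155

√390 = [19; 1, 2, 1, 38, …] (period length 4).
Convergents:
  p_0/q_0 = 19/1
  p_1/q_1 = 20/1
  p_2/q_2 = 59/3
  p_3/q_3 = 79/4
  p_4/q_4 = 3061/155
  p_5/q_5 = 3140/159
q_4 = 155 ≤ 156 < 159 = q_5, so the answer is 3061/155.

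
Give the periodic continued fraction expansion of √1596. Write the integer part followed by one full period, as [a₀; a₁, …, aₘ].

[39; 1, 18, 1, 78]

a₀ = ⌊√1596⌋ = 39.
With m₀=0, d₀=1 and mₖ₊₁ = dₖaₖ − mₖ, dₖ₊₁ = (n − mₖ₊₁²)/dₖ, aₖ₊₁ = ⌊(a₀+mₖ₊₁)/dₖ₊₁⌋:
  k=1: m=39, d=75, a=1
  k=2: m=36, d=4, a=18
  k=3: m=36, d=75, a=1
  k=4: m=39, d=1, a=78
d=1 and a=2a₀=78 at k=4, so the next step gives (m, d) = (39, 75) again — its k=1 value — and the period has length 4.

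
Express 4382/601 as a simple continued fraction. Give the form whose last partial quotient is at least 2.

[7; 3, 2, 3, 3, 3, 2]

4382 = 7*601 + 175
601 = 3*175 + 76
175 = 2*76 + 23
76 = 3*23 + 7
23 = 3*7 + 2
7 = 3*2 + 1
2 = 2*1 + 0  (stop)
So 4382/601 = [7; 3, 2, 3, 3, 3, 2].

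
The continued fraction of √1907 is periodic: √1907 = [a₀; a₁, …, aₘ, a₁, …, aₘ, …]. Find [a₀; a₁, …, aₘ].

a₀ = ⌊√1907⌋ = 43.
With m₀=0, d₀=1 and mₖ₊₁ = dₖaₖ − mₖ, dₖ₊₁ = (n − mₖ₊₁²)/dₖ, aₖ₊₁ = ⌊(a₀+mₖ₊₁)/dₖ₊₁⌋:
  k=1: m=43, d=58, a=1
  k=2: m=15, d=29, a=2
  k=3: m=43, d=2, a=43
  k=4: m=43, d=29, a=2
  k=5: m=15, d=58, a=1
  k=6: m=43, d=1, a=86
d=1 and a=2a₀=86 at k=6, so the next step gives (m, d) = (43, 58) again — its k=1 value — and the period has length 6.

[43; 1, 2, 43, 2, 1, 86]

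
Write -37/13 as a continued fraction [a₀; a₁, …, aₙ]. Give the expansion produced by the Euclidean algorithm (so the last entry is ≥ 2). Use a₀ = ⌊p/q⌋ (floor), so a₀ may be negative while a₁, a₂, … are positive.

-37 = -3·13 + 2
13 = 6·2 + 1
2 = 2·1 + 0  (stop)
So -37/13 = [-3; 6, 2].

[-3; 6, 2]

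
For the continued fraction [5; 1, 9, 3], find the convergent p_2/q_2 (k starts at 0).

59/10

Using pₖ = aₖpₖ₋₁ + pₖ₋₂, qₖ = aₖqₖ₋₁ + qₖ₋₂ (with p₋₁=1, p₋₂=0, q₋₁=0, q₋₂=1):
  k=0: a=5, p=5, q=1
  k=1: a=1, p=6, q=1
  k=2: a=9, p=59, q=10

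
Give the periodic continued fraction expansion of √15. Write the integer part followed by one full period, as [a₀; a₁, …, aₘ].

[3; 1, 6]

a₀ = ⌊√15⌋ = 3.
With m₀=0, d₀=1 and mₖ₊₁ = dₖaₖ − mₖ, dₖ₊₁ = (n − mₖ₊₁²)/dₖ, aₖ₊₁ = ⌊(a₀+mₖ₊₁)/dₖ₊₁⌋:
  k=1: m=3, d=6, a=1
  k=2: m=3, d=1, a=6
d=1 and a=2a₀=6 at k=2, so the next step gives (m, d) = (3, 6) again — its k=1 value — and the period has length 2.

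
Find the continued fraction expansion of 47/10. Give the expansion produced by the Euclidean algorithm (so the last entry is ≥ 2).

[4; 1, 2, 3]

47 = 4·10 + 7
10 = 1·7 + 3
7 = 2·3 + 1
3 = 3·1 + 0  (stop)
So 47/10 = [4; 1, 2, 3].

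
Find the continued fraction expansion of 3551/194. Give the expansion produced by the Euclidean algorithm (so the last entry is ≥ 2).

[18; 3, 3, 2, 8]

3551 = 18*194 + 59
194 = 3*59 + 17
59 = 3*17 + 8
17 = 2*8 + 1
8 = 8*1 + 0  (stop)
So 3551/194 = [18; 3, 3, 2, 8].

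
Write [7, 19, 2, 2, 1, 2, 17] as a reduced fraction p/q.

Using pₖ = aₖpₖ₋₁ + pₖ₋₂ and qₖ = aₖqₖ₋₁ + qₖ₋₂:
  k=0: a=7, p=7, q=1
  k=1: a=19, p=134, q=19
  k=2: a=2, p=275, q=39
  k=3: a=2, p=684, q=97
  k=4: a=1, p=959, q=136
  k=5: a=2, p=2602, q=369
  k=6: a=17, p=45193, q=6409

45193/6409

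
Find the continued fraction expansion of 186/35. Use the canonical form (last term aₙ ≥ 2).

[5; 3, 5, 2]

186 = 5·35 + 11
35 = 3·11 + 2
11 = 5·2 + 1
2 = 2·1 + 0  (stop)
So 186/35 = [5; 3, 5, 2].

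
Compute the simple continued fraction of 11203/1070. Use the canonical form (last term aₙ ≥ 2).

[10; 2, 7, 1, 6, 9]

11203 = 10*1070 + 503
1070 = 2*503 + 64
503 = 7*64 + 55
64 = 1*55 + 9
55 = 6*9 + 1
9 = 9*1 + 0  (stop)
So 11203/1070 = [10; 2, 7, 1, 6, 9].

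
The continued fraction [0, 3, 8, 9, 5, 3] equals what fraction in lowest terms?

1192/3723

Fold from the inside: start with 3/1.
  5 + 1/3 = 16/3
  9 + 3/16 = 147/16
  8 + 16/147 = 1192/147
  3 + 147/1192 = 3723/1192
  0 + 1192/3723 = 1192/3723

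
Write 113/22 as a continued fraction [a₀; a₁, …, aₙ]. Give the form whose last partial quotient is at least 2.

113 = 5·22 + 3
22 = 7·3 + 1
3 = 3·1 + 0  (stop)
So 113/22 = [5; 7, 3].

[5; 7, 3]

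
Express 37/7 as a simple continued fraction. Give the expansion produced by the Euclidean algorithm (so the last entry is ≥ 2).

[5; 3, 2]

37 = 5·7 + 2
7 = 3·2 + 1
2 = 2·1 + 0  (stop)
So 37/7 = [5; 3, 2].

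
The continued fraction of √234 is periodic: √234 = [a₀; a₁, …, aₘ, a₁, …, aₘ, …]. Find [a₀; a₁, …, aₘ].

[15; 3, 2, 1, 2, 1, 2, 3, 30]

a₀ = ⌊√234⌋ = 15.
With m₀=0, d₀=1 and mₖ₊₁ = dₖaₖ − mₖ, dₖ₊₁ = (n − mₖ₊₁²)/dₖ, aₖ₊₁ = ⌊(a₀+mₖ₊₁)/dₖ₊₁⌋:
  k=1: m=15, d=9, a=3
  k=2: m=12, d=10, a=2
  k=3: m=8, d=17, a=1
  k=4: m=9, d=9, a=2
  k=5: m=9, d=17, a=1
  k=6: m=8, d=10, a=2
  k=7: m=12, d=9, a=3
  k=8: m=15, d=1, a=30
d=1 and a=2a₀=30 at k=8, so the next step gives (m, d) = (15, 9) again — its k=1 value — and the period has length 8.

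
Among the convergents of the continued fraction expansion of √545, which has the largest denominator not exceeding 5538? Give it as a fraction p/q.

√545 = [23; 2, 1, 8, 1, 2, 46, …] (period length 6).
Convergents:
  p_0/q_0 = 23/1
  p_1/q_1 = 47/2
  p_2/q_2 = 70/3
  p_3/q_3 = 607/26
  p_4/q_4 = 677/29
  p_5/q_5 = 1961/84
  p_6/q_6 = 90883/3893
  p_7/q_7 = 183727/7870
q_6 = 3893 ≤ 5538 < 7870 = q_7, so the answer is 90883/3893.

90883/3893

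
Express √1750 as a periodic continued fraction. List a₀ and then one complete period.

[41; 1, 4, 1, 82]

a₀ = ⌊√1750⌋ = 41.
With m₀=0, d₀=1 and mₖ₊₁ = dₖaₖ − mₖ, dₖ₊₁ = (n − mₖ₊₁²)/dₖ, aₖ₊₁ = ⌊(a₀+mₖ₊₁)/dₖ₊₁⌋:
  k=1: m=41, d=69, a=1
  k=2: m=28, d=14, a=4
  k=3: m=28, d=69, a=1
  k=4: m=41, d=1, a=82
d=1 and a=2a₀=82 at k=4, so the next step gives (m, d) = (41, 69) again — its k=1 value — and the period has length 4.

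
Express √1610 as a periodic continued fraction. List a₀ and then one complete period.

[40; 8, 80]

a₀ = ⌊√1610⌋ = 40.
With m₀=0, d₀=1 and mₖ₊₁ = dₖaₖ − mₖ, dₖ₊₁ = (n − mₖ₊₁²)/dₖ, aₖ₊₁ = ⌊(a₀+mₖ₊₁)/dₖ₊₁⌋:
  k=1: m=40, d=10, a=8
  k=2: m=40, d=1, a=80
d=1 and a=2a₀=80 at k=2, so the next step gives (m, d) = (40, 10) again — its k=1 value — and the period has length 2.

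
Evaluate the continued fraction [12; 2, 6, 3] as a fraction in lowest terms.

Fold from the inside: start with 3/1.
  6 + 1/3 = 19/3
  2 + 3/19 = 41/19
  12 + 19/41 = 511/41

511/41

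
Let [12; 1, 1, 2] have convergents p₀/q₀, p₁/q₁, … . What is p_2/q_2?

Using pₖ = aₖpₖ₋₁ + pₖ₋₂, qₖ = aₖqₖ₋₁ + qₖ₋₂ (with p₋₁=1, p₋₂=0, q₋₁=0, q₋₂=1):
  k=0: a=12, p=12, q=1
  k=1: a=1, p=13, q=1
  k=2: a=1, p=25, q=2

25/2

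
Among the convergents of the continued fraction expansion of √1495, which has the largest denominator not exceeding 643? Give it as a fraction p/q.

17902/463

√1495 = [38; 1, 1, 1, 76, …] (period length 4).
Convergents:
  p_0/q_0 = 38/1
  p_1/q_1 = 39/1
  p_2/q_2 = 77/2
  p_3/q_3 = 116/3
  p_4/q_4 = 8893/230
  p_5/q_5 = 9009/233
  p_6/q_6 = 17902/463
  p_7/q_7 = 26911/696
q_6 = 463 ≤ 643 < 696 = q_7, so the answer is 17902/463.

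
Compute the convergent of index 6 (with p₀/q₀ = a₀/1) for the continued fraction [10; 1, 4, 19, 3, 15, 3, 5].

148701/13766

Using pₖ = aₖpₖ₋₁ + pₖ₋₂, qₖ = aₖqₖ₋₁ + qₖ₋₂ (with p₋₁=1, p₋₂=0, q₋₁=0, q₋₂=1):
  k=0: a=10, p=10, q=1
  k=1: a=1, p=11, q=1
  k=2: a=4, p=54, q=5
  k=3: a=19, p=1037, q=96
  k=4: a=3, p=3165, q=293
  k=5: a=15, p=48512, q=4491
  k=6: a=3, p=148701, q=13766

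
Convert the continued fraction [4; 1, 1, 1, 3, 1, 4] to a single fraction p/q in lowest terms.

Using pₖ = aₖpₖ₋₁ + pₖ₋₂ and qₖ = aₖqₖ₋₁ + qₖ₋₂:
  k=0: a=4, p=4, q=1
  k=1: a=1, p=5, q=1
  k=2: a=1, p=9, q=2
  k=3: a=1, p=14, q=3
  k=4: a=3, p=51, q=11
  k=5: a=1, p=65, q=14
  k=6: a=4, p=311, q=67

311/67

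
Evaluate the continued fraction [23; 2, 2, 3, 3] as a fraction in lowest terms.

Using pₖ = aₖpₖ₋₁ + pₖ₋₂ and qₖ = aₖqₖ₋₁ + qₖ₋₂:
  k=0: a=23, p=23, q=1
  k=1: a=2, p=47, q=2
  k=2: a=2, p=117, q=5
  k=3: a=3, p=398, q=17
  k=4: a=3, p=1311, q=56

1311/56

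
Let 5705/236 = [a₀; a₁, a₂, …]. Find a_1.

5705 = 24·236 + 41   →  a_0 = 24
236 = 5·41 + 31   →  a_1 = 5

5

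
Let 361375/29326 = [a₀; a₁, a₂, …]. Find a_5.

361375 = 12·29326 + 9463   →  a_0 = 12
29326 = 3·9463 + 937   →  a_1 = 3
9463 = 10·937 + 93   →  a_2 = 10
937 = 10·93 + 7   →  a_3 = 10
93 = 13·7 + 2   →  a_4 = 13
7 = 3·2 + 1   →  a_5 = 3

3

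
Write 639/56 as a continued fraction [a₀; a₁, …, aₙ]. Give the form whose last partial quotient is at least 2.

[11; 2, 2, 3, 3]

639 = 11×56 + 23
56 = 2×23 + 10
23 = 2×10 + 3
10 = 3×3 + 1
3 = 3×1 + 0  (stop)
So 639/56 = [11; 2, 2, 3, 3].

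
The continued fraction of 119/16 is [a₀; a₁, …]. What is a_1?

119 = 7·16 + 7   →  a_0 = 7
16 = 2·7 + 2   →  a_1 = 2

2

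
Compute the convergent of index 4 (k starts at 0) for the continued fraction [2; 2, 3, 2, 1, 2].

Using pₖ = aₖpₖ₋₁ + pₖ₋₂, qₖ = aₖqₖ₋₁ + qₖ₋₂ (with p₋₁=1, p₋₂=0, q₋₁=0, q₋₂=1):
  k=0: a=2, p=2, q=1
  k=1: a=2, p=5, q=2
  k=2: a=3, p=17, q=7
  k=3: a=2, p=39, q=16
  k=4: a=1, p=56, q=23

56/23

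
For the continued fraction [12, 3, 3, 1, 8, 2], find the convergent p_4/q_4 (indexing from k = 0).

Using pₖ = aₖpₖ₋₁ + pₖ₋₂, qₖ = aₖqₖ₋₁ + qₖ₋₂ (with p₋₁=1, p₋₂=0, q₋₁=0, q₋₂=1):
  k=0: a=12, p=12, q=1
  k=1: a=3, p=37, q=3
  k=2: a=3, p=123, q=10
  k=3: a=1, p=160, q=13
  k=4: a=8, p=1403, q=114

1403/114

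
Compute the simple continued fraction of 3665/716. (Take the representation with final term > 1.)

[5; 8, 2, 2, 1, 3, 3]

3665 = 5·716 + 85
716 = 8·85 + 36
85 = 2·36 + 13
36 = 2·13 + 10
13 = 1·10 + 3
10 = 3·3 + 1
3 = 3·1 + 0  (stop)
So 3665/716 = [5; 8, 2, 2, 1, 3, 3].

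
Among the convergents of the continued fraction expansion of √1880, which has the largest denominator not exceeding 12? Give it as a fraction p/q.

√1880 = [43; 2, 1, 3, 1, 2, 86, …] (period length 6).
Convergents:
  p_0/q_0 = 43/1
  p_1/q_1 = 87/2
  p_2/q_2 = 130/3
  p_3/q_3 = 477/11
  p_4/q_4 = 607/14
q_3 = 11 ≤ 12 < 14 = q_4, so the answer is 477/11.

477/11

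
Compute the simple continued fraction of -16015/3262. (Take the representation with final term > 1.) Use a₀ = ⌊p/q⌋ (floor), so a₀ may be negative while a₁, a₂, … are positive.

[-5; 11, 17, 2, 1, 5]

-16015 = -5·3262 + 295
3262 = 11·295 + 17
295 = 17·17 + 6
17 = 2·6 + 5
6 = 1·5 + 1
5 = 5·1 + 0  (stop)
So -16015/3262 = [-5; 11, 17, 2, 1, 5].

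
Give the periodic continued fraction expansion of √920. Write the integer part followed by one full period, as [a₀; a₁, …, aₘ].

a₀ = ⌊√920⌋ = 30.
With m₀=0, d₀=1 and mₖ₊₁ = dₖaₖ − mₖ, dₖ₊₁ = (n − mₖ₊₁²)/dₖ, aₖ₊₁ = ⌊(a₀+mₖ₊₁)/dₖ₊₁⌋:
  k=1: m=30, d=20, a=3
  k=2: m=30, d=1, a=60
d=1 and a=2a₀=60 at k=2, so the next step gives (m, d) = (30, 20) again — its k=1 value — and the period has length 2.

[30; 3, 60]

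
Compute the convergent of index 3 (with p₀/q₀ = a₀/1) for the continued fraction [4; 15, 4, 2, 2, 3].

557/137

Using pₖ = aₖpₖ₋₁ + pₖ₋₂, qₖ = aₖqₖ₋₁ + qₖ₋₂ (with p₋₁=1, p₋₂=0, q₋₁=0, q₋₂=1):
  k=0: a=4, p=4, q=1
  k=1: a=15, p=61, q=15
  k=2: a=4, p=248, q=61
  k=3: a=2, p=557, q=137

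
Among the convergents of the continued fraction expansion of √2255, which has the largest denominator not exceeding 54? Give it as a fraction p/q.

1757/37

√2255 = [47; 2, 18, 2, 94, …] (period length 4).
Convergents:
  p_0/q_0 = 47/1
  p_1/q_1 = 95/2
  p_2/q_2 = 1757/37
  p_3/q_3 = 3609/76
q_2 = 37 ≤ 54 < 76 = q_3, so the answer is 1757/37.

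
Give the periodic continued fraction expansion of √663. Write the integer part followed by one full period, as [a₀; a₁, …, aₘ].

[25; 1, 2, 1, 50]

a₀ = ⌊√663⌋ = 25.
With m₀=0, d₀=1 and mₖ₊₁ = dₖaₖ − mₖ, dₖ₊₁ = (n − mₖ₊₁²)/dₖ, aₖ₊₁ = ⌊(a₀+mₖ₊₁)/dₖ₊₁⌋:
  k=1: m=25, d=38, a=1
  k=2: m=13, d=13, a=2
  k=3: m=13, d=38, a=1
  k=4: m=25, d=1, a=50
d=1 and a=2a₀=50 at k=4, so the next step gives (m, d) = (25, 38) again — its k=1 value — and the period has length 4.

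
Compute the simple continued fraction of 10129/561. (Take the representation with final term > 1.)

10129 = 18*561 + 31
561 = 18*31 + 3
31 = 10*3 + 1
3 = 3*1 + 0  (stop)
So 10129/561 = [18; 18, 10, 3].

[18; 18, 10, 3]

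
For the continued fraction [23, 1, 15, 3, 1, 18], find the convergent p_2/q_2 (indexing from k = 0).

383/16

Using pₖ = aₖpₖ₋₁ + pₖ₋₂, qₖ = aₖqₖ₋₁ + qₖ₋₂ (with p₋₁=1, p₋₂=0, q₋₁=0, q₋₂=1):
  k=0: a=23, p=23, q=1
  k=1: a=1, p=24, q=1
  k=2: a=15, p=383, q=16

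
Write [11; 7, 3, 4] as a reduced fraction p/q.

1058/95

Using pₖ = aₖpₖ₋₁ + pₖ₋₂ and qₖ = aₖqₖ₋₁ + qₖ₋₂:
  k=0: a=11, p=11, q=1
  k=1: a=7, p=78, q=7
  k=2: a=3, p=245, q=22
  k=3: a=4, p=1058, q=95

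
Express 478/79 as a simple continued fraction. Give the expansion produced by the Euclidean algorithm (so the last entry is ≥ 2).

478 = 6*79 + 4
79 = 19*4 + 3
4 = 1*3 + 1
3 = 3*1 + 0  (stop)
So 478/79 = [6; 19, 1, 3].

[6; 19, 1, 3]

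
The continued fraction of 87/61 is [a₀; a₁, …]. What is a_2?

87 = 1·61 + 26   →  a_0 = 1
61 = 2·26 + 9   →  a_1 = 2
26 = 2·9 + 8   →  a_2 = 2

2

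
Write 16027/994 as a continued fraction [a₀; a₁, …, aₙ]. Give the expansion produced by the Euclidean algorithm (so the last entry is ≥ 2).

[16; 8, 12, 3, 3]

16027 = 16×994 + 123
994 = 8×123 + 10
123 = 12×10 + 3
10 = 3×3 + 1
3 = 3×1 + 0  (stop)
So 16027/994 = [16; 8, 12, 3, 3].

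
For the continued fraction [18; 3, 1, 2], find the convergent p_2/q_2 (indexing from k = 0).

73/4

Using pₖ = aₖpₖ₋₁ + pₖ₋₂, qₖ = aₖqₖ₋₁ + qₖ₋₂ (with p₋₁=1, p₋₂=0, q₋₁=0, q₋₂=1):
  k=0: a=18, p=18, q=1
  k=1: a=3, p=55, q=3
  k=2: a=1, p=73, q=4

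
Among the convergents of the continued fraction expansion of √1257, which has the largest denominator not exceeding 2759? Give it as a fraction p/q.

46055/1299

√1257 = [35; 2, 4, 1, 22, 1, 4, 2, 70, …] (period length 8).
Convergents:
  p_0/q_0 = 35/1
  p_1/q_1 = 71/2
  p_2/q_2 = 319/9
  p_3/q_3 = 390/11
  p_4/q_4 = 8899/251
  p_5/q_5 = 9289/262
  p_6/q_6 = 46055/1299
  p_7/q_7 = 101399/2860
q_6 = 1299 ≤ 2759 < 2860 = q_7, so the answer is 46055/1299.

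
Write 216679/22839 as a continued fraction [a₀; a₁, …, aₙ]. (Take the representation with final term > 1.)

[9; 2, 19, 11, 2, 3, 7]

216679 = 9×22839 + 11128
22839 = 2×11128 + 583
11128 = 19×583 + 51
583 = 11×51 + 22
51 = 2×22 + 7
22 = 3×7 + 1
7 = 7×1 + 0  (stop)
So 216679/22839 = [9; 2, 19, 11, 2, 3, 7].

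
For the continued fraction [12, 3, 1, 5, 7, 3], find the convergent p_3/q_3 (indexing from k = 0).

Using pₖ = aₖpₖ₋₁ + pₖ₋₂, qₖ = aₖqₖ₋₁ + qₖ₋₂ (with p₋₁=1, p₋₂=0, q₋₁=0, q₋₂=1):
  k=0: a=12, p=12, q=1
  k=1: a=3, p=37, q=3
  k=2: a=1, p=49, q=4
  k=3: a=5, p=282, q=23

282/23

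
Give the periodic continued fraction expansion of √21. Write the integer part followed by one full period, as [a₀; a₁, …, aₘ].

[4; 1, 1, 2, 1, 1, 8]

a₀ = ⌊√21⌋ = 4.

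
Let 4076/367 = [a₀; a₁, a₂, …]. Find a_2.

2

4076 = 11·367 + 39   →  a_0 = 11
367 = 9·39 + 16   →  a_1 = 9
39 = 2·16 + 7   →  a_2 = 2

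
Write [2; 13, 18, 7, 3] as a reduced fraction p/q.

10817/5209

Using pₖ = aₖpₖ₋₁ + pₖ₋₂ and qₖ = aₖqₖ₋₁ + qₖ₋₂:
  k=0: a=2, p=2, q=1
  k=1: a=13, p=27, q=13
  k=2: a=18, p=488, q=235
  k=3: a=7, p=3443, q=1658
  k=4: a=3, p=10817, q=5209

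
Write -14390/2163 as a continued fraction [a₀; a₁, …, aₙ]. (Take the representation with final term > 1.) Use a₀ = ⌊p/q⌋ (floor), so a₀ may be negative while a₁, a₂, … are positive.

[-7; 2, 1, 7, 2, 1, 9, 3]

-14390 = -7·2163 + 751
2163 = 2·751 + 661
751 = 1·661 + 90
661 = 7·90 + 31
90 = 2·31 + 28
31 = 1·28 + 3
28 = 9·3 + 1
3 = 3·1 + 0  (stop)
So -14390/2163 = [-7; 2, 1, 7, 2, 1, 9, 3].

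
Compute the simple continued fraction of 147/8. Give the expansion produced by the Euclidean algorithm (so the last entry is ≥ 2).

[18; 2, 1, 2]

147 = 18·8 + 3
8 = 2·3 + 2
3 = 1·2 + 1
2 = 2·1 + 0  (stop)
So 147/8 = [18; 2, 1, 2].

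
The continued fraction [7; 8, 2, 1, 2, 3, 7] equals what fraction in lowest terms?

11740/1649

Using pₖ = aₖpₖ₋₁ + pₖ₋₂ and qₖ = aₖqₖ₋₁ + qₖ₋₂:
  k=0: a=7, p=7, q=1
  k=1: a=8, p=57, q=8
  k=2: a=2, p=121, q=17
  k=3: a=1, p=178, q=25
  k=4: a=2, p=477, q=67
  k=5: a=3, p=1609, q=226
  k=6: a=7, p=11740, q=1649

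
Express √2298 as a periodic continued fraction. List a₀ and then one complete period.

a₀ = ⌊√2298⌋ = 47.
With m₀=0, d₀=1 and mₖ₊₁ = dₖaₖ − mₖ, dₖ₊₁ = (n − mₖ₊₁²)/dₖ, aₖ₊₁ = ⌊(a₀+mₖ₊₁)/dₖ₊₁⌋:
  k=1: m=47, d=89, a=1
  k=2: m=42, d=6, a=14
  k=3: m=42, d=89, a=1
  k=4: m=47, d=1, a=94
d=1 and a=2a₀=94 at k=4, so the next step gives (m, d) = (47, 89) again — its k=1 value — and the period has length 4.

[47; 1, 14, 1, 94]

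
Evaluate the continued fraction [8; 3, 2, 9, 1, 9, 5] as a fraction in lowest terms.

Using pₖ = aₖpₖ₋₁ + pₖ₋₂ and qₖ = aₖqₖ₋₁ + qₖ₋₂:
  k=0: a=8, p=8, q=1
  k=1: a=3, p=25, q=3
  k=2: a=2, p=58, q=7
  k=3: a=9, p=547, q=66
  k=4: a=1, p=605, q=73
  k=5: a=9, p=5992, q=723
  k=6: a=5, p=30565, q=3688

30565/3688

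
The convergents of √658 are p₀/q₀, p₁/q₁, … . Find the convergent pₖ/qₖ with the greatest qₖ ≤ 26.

590/23

√658 = [25; 1, 1, 1, 6, 1, 1, 1, 50, …] (period length 8).
Convergents:
  p_0/q_0 = 25/1
  p_1/q_1 = 26/1
  p_2/q_2 = 51/2
  p_3/q_3 = 77/3
  p_4/q_4 = 513/20
  p_5/q_5 = 590/23
  p_6/q_6 = 1103/43
q_5 = 23 ≤ 26 < 43 = q_6, so the answer is 590/23.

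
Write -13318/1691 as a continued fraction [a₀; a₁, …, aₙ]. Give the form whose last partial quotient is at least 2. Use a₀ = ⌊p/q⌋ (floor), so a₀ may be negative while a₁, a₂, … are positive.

[-8; 8, 19, 11]

-13318 = -8*1691 + 210
1691 = 8*210 + 11
210 = 19*11 + 1
11 = 11*1 + 0  (stop)
So -13318/1691 = [-8; 8, 19, 11].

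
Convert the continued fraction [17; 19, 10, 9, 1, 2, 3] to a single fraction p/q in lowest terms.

Using pₖ = aₖpₖ₋₁ + pₖ₋₂ and qₖ = aₖqₖ₋₁ + qₖ₋₂:
  k=0: a=17, p=17, q=1
  k=1: a=19, p=324, q=19
  k=2: a=10, p=3257, q=191
  k=3: a=9, p=29637, q=1738
  k=4: a=1, p=32894, q=1929
  k=5: a=2, p=95425, q=5596
  k=6: a=3, p=319169, q=18717

319169/18717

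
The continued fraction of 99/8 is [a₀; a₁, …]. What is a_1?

99 = 12·8 + 3   →  a_0 = 12
8 = 2·3 + 2   →  a_1 = 2

2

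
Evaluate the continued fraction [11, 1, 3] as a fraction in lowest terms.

47/4

Fold from the inside: start with 3/1.
  1 + 1/3 = 4/3
  11 + 3/4 = 47/4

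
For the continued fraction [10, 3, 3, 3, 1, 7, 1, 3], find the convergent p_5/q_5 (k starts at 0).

Using pₖ = aₖpₖ₋₁ + pₖ₋₂, qₖ = aₖqₖ₋₁ + qₖ₋₂ (with p₋₁=1, p₋₂=0, q₋₁=0, q₋₂=1):
  k=0: a=10, p=10, q=1
  k=1: a=3, p=31, q=3
  k=2: a=3, p=103, q=10
  k=3: a=3, p=340, q=33
  k=4: a=1, p=443, q=43
  k=5: a=7, p=3441, q=334

3441/334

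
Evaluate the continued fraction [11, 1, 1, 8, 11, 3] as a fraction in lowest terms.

6733/584

Using pₖ = aₖpₖ₋₁ + pₖ₋₂ and qₖ = aₖqₖ₋₁ + qₖ₋₂:
  k=0: a=11, p=11, q=1
  k=1: a=1, p=12, q=1
  k=2: a=1, p=23, q=2
  k=3: a=8, p=196, q=17
  k=4: a=11, p=2179, q=189
  k=5: a=3, p=6733, q=584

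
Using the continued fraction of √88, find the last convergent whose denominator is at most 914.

7439/793

√88 = [9; 2, 1, 1, 1, 2, 18, …] (period length 6).
Convergents:
  p_0/q_0 = 9/1
  p_1/q_1 = 19/2
  p_2/q_2 = 28/3
  p_3/q_3 = 47/5
  p_4/q_4 = 75/8
  p_5/q_5 = 197/21
  p_6/q_6 = 3621/386
  p_7/q_7 = 7439/793
  p_8/q_8 = 11060/1179
q_7 = 793 ≤ 914 < 1179 = q_8, so the answer is 7439/793.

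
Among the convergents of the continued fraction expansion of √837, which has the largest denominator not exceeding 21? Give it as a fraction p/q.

√837 = [28; 1, 13, 2, 13, 1, 56, …] (period length 6).
Convergents:
  p_0/q_0 = 28/1
  p_1/q_1 = 29/1
  p_2/q_2 = 405/14
  p_3/q_3 = 839/29
q_2 = 14 ≤ 21 < 29 = q_3, so the answer is 405/14.

405/14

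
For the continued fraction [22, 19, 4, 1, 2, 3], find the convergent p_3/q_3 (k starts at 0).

2117/96

Using pₖ = aₖpₖ₋₁ + pₖ₋₂, qₖ = aₖqₖ₋₁ + qₖ₋₂ (with p₋₁=1, p₋₂=0, q₋₁=0, q₋₂=1):
  k=0: a=22, p=22, q=1
  k=1: a=19, p=419, q=19
  k=2: a=4, p=1698, q=77
  k=3: a=1, p=2117, q=96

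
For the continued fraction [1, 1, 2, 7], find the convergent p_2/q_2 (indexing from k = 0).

5/3

Using pₖ = aₖpₖ₋₁ + pₖ₋₂, qₖ = aₖqₖ₋₁ + qₖ₋₂ (with p₋₁=1, p₋₂=0, q₋₁=0, q₋₂=1):
  k=0: a=1, p=1, q=1
  k=1: a=1, p=2, q=1
  k=2: a=2, p=5, q=3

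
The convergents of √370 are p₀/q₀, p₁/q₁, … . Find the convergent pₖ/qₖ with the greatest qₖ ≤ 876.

√370 = [19; 4, 4, 38, …] (period length 3).
Convergents:
  p_0/q_0 = 19/1
  p_1/q_1 = 77/4
  p_2/q_2 = 327/17
  p_3/q_3 = 12503/650
  p_4/q_4 = 50339/2617
q_3 = 650 ≤ 876 < 2617 = q_4, so the answer is 12503/650.

12503/650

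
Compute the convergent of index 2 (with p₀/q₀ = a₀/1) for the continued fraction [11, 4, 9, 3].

416/37

Using pₖ = aₖpₖ₋₁ + pₖ₋₂, qₖ = aₖqₖ₋₁ + qₖ₋₂ (with p₋₁=1, p₋₂=0, q₋₁=0, q₋₂=1):
  k=0: a=11, p=11, q=1
  k=1: a=4, p=45, q=4
  k=2: a=9, p=416, q=37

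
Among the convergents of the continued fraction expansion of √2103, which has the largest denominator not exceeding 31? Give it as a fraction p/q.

√2103 = [45; 1, 6, 15, 6, 1, 90, …] (period length 6).
Convergents:
  p_0/q_0 = 45/1
  p_1/q_1 = 46/1
  p_2/q_2 = 321/7
  p_3/q_3 = 4861/106
q_2 = 7 ≤ 31 < 106 = q_3, so the answer is 321/7.

321/7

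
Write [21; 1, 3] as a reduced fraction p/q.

Using pₖ = aₖpₖ₋₁ + pₖ₋₂ and qₖ = aₖqₖ₋₁ + qₖ₋₂:
  k=0: a=21, p=21, q=1
  k=1: a=1, p=22, q=1
  k=2: a=3, p=87, q=4

87/4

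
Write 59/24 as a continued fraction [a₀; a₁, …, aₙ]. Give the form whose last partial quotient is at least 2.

[2; 2, 5, 2]

59 = 2·24 + 11
24 = 2·11 + 2
11 = 5·2 + 1
2 = 2·1 + 0  (stop)
So 59/24 = [2; 2, 5, 2].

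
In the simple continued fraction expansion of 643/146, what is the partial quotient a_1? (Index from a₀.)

2

643 = 4·146 + 59   →  a_0 = 4
146 = 2·59 + 28   →  a_1 = 2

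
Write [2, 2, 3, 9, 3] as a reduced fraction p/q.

491/202

Using pₖ = aₖpₖ₋₁ + pₖ₋₂ and qₖ = aₖqₖ₋₁ + qₖ₋₂:
  k=0: a=2, p=2, q=1
  k=1: a=2, p=5, q=2
  k=2: a=3, p=17, q=7
  k=3: a=9, p=158, q=65
  k=4: a=3, p=491, q=202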